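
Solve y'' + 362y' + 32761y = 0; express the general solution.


Characteristic equation: r² + 362r + 32761 = 0, i.e. (r + 181)² = 0.
Repeated root r = -181; include an x factor for the second linearly independent solution.
General solution: y = (C₁ + C₂x)e^(-181x).


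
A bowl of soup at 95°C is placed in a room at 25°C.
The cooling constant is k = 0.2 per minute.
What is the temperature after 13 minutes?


Newton's law: dT/dt = -k(T - T_a) has solution T(t) = T_a + (T₀ - T_a)e^(-kt).
Plug in T_a = 25, T₀ = 95, k = 0.2, t = 13: T(13) = 25 + (70)e^(-2.60) ≈ 30.2°C.


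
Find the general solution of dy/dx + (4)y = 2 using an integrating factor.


P(x) = 4, Q(x) = 2; integrating factor μ = e^(4x).
(μ y)' = 2e^(4x) ⇒ μ y = (1/2)e^(4x) + C.
Divide by μ: y = 1/2 + Ce^(-4x).


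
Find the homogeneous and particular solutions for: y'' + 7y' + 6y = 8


Characteristic roots of r² + 7r + 6 = 0 are -6, -1.
y_h = C₁e^(-6x) + C₂e^(-x).
Constant forcing; try y_p = A. Then 6A = 8 ⇒ A = 4/3.
General solution: y = C₁e^(-6x) + C₂e^(-x) + 4/3.


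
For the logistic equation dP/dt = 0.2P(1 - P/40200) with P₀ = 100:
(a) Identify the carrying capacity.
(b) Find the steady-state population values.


Logistic ODE dP/dt = 0.2P(1 - P/40200) has equilibria where dP/dt = 0, i.e. P = 0 or P = 40200.
The coefficient (1 - P/K) = 0 when P = K, identifying K = 40200 as the carrying capacity.
(a) K = 40200; (b) equilibria P = 0 and P = 40200.


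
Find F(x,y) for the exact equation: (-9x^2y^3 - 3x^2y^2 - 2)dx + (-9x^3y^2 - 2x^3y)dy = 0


Check exactness: ∂M/∂y = -27x^2y^2 - 6x^2y and ∂N/∂x = -27x^2y^2 - 6x^2y; equal, so the equation is exact.
Integrate M with respect to x (treating y as constant): ∫M dx = -3x^3y^3 - x^3y^2 - 2x + h(y).
Differentiate w.r.t. y and set equal to N: all terms match, so h'(y) = 0 and h is a constant absorbed into C.
General solution: -3x^3y^3 - x^3y^2 - 2x = C.


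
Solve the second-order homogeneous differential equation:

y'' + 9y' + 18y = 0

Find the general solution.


Characteristic equation: r² + 9r + 18 = 0.
Factor: (r + 6)(r + 3) = 0 ⇒ r = -6, -3 (distinct real).
General solution: y = C₁e^(-6x) + C₂e^(-3x).


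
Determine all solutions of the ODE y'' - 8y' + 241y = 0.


Characteristic equation: r² - 8r + 241 = 0.
Discriminant is negative; roots r = 4 ± 15i (complex conjugate pair).
General solution uses e^(α x)(C₁ cos(β x) + C₂ sin(β x)): y = e^(4x)(C₁cos(15x) + C₂sin(15x)).


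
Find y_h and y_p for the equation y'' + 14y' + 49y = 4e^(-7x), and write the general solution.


Characteristic polynomial (r + 7)² = 0; repeated root r = -7.
y_h = (C₁ + C₂x)e^(-7x). Forcing matches the repeated root (resonance), so try y_p = Ax² e^(-7x).
Substitute and solve for A: 2A = 4, so A = 2.
General solution: y = (C₁ + C₂x + 2x²)e^(-7x).


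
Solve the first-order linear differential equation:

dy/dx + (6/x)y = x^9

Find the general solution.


P(x) = 6/x ⇒ μ = x^6.
(x^6 y)' = x^6·x^9 = x^15.
Integrate: x^6 y = x^16/(16) + C.
Solve for y: y = (1/16)x^10 + C/x^6.


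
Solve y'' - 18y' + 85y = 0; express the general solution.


Characteristic equation: r² - 18r + 85 = 0.
Discriminant is negative; roots r = 9 ± 2i (complex conjugate pair).
General solution uses e^(α x)(C₁ cos(β x) + C₂ sin(β x)): y = e^(9x)(C₁cos(2x) + C₂sin(2x)).


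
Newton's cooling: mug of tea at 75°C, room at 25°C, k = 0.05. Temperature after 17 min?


Newton's law: dT/dt = -k(T - T_a) has solution T(t) = T_a + (T₀ - T_a)e^(-kt).
Plug in T_a = 25, T₀ = 75, k = 0.05, t = 17: T(17) = 25 + (50)e^(-0.85) ≈ 46.4°C.


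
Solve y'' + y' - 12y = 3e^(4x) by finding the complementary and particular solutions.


Characteristic roots of r² + r - 12 = 0 are -4, 3.
y_h = C₁e^(-4x) + C₂e^(3x).
Forcing exponent 4 is not a characteristic root; try y_p = Ae^(4x).
Substitute: A·(16 + (1)·4 + (-12)) = A·8 = 3, so A = 3/8.
General solution: y = C₁e^(-4x) + C₂e^(3x) + (3/8)e^(4x).


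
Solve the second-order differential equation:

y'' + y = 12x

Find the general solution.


Homogeneous: r² + 1 = 0 ⇒ r = ±1i, y_h = C₁cos(x) + C₂sin(x).
Polynomial forcing; try y_p = Ax + B. Then y_p'' + 1 y_p = 1(Ax + B) = 12x, so B = 0 and A = 12.
General solution: y = C₁cos(x) + C₂sin(x) + 12x.


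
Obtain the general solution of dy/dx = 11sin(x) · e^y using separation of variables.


Separate: e^(-y) dy = 11sin(x) dx.
Integrate: -e^(-y) = -11cos(x) + C₀.
Rearrange: e^(-y) = 11cos(x) + C.


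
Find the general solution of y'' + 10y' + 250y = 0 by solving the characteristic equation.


Characteristic equation: r² + 10r + 250 = 0.
Discriminant is negative; roots r = -5 ± 15i (complex conjugate pair).
General solution uses e^(α x)(C₁ cos(β x) + C₂ sin(β x)): y = e^(-5x)(C₁cos(15x) + C₂sin(15x)).


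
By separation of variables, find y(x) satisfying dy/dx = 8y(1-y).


Separate: dy/[y(1-y)] = 8 dx.
Partial fractions: 1/[y(1-y)] = 1/y + 1/(1-y).
Integrate: ln|y/(1-y)| = 8x + C₀.
Solve for y: y = 1/(1 + Ce^(-8x)).


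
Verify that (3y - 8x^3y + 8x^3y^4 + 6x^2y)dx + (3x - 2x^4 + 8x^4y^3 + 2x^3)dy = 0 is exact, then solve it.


Check exactness: ∂M/∂y = 3 - 8x^3 + 32x^3y^3 + 6x^2 and ∂N/∂x = 3 - 8x^3 + 32x^3y^3 + 6x^2; equal, so the equation is exact.
Integrate M with respect to x (treating y as constant): ∫M dx = 3xy - 2x^4y + 2x^4y^4 + 2x^3y + h(y).
Differentiate w.r.t. y and set equal to N: all terms match, so h'(y) = 0 and h is a constant absorbed into C.
General solution: 3xy - 2x^4y + 2x^4y^4 + 2x^3y = C.


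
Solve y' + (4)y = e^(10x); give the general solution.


P(x) = 4 ⇒ μ = e^(4x).
(μ y)' = e^(14x) ⇒ μ y = e^(14x)/14 + C.
Divide by μ: y = (1/14)e^(10x) + Ce^(-4x).


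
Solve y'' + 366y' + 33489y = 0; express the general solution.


Characteristic equation: r² + 366r + 33489 = 0, i.e. (r + 183)² = 0.
Repeated root r = -183; include an x factor for the second linearly independent solution.
General solution: y = (C₁ + C₂x)e^(-183x).


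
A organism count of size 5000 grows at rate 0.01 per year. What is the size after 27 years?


The ODE dP/dt = 0.01P has solution P(t) = P(0)e^(0.01t).
Substitute P(0) = 5000 and t = 27: P(27) = 5000 e^(0.27) ≈ 6550.


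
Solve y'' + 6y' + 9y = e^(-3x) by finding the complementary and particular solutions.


Characteristic polynomial (r + 3)² = 0; repeated root r = -3.
y_h = (C₁ + C₂x)e^(-3x). Forcing matches the repeated root (resonance), so try y_p = Ax² e^(-3x).
Substitute and solve for A: 2A = 1, so A = 1/2.
General solution: y = (C₁ + C₂x + (1/2)x²)e^(-3x).


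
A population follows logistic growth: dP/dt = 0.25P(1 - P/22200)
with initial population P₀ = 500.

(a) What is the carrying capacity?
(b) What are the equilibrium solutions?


Logistic ODE dP/dt = 0.25P(1 - P/22200) has equilibria where dP/dt = 0, i.e. P = 0 or P = 22200.
The coefficient (1 - P/K) = 0 when P = K, identifying K = 22200 as the carrying capacity.
(a) K = 22200; (b) equilibria P = 0 and P = 22200.


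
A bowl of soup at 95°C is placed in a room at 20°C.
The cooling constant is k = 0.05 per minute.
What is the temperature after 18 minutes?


Newton's law: dT/dt = -k(T - T_a) has solution T(t) = T_a + (T₀ - T_a)e^(-kt).
Plug in T_a = 20, T₀ = 95, k = 0.05, t = 18: T(18) = 20 + (75)e^(-0.90) ≈ 50.5°C.


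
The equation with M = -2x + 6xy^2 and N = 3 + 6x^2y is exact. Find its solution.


Check exactness: ∂M/∂y = 12xy and ∂N/∂x = 12xy; equal, so the equation is exact.
Integrate M with respect to x (treating y as constant): ∫M dx = -x^2 + 3x^2y^2 + h(y).
Differentiate w.r.t. y and set equal to N: the x-dependent terms already match, leaving h'(y) = 3. Integrate: h(y) = 3y.
So F(x,y) = 3y - x^2 + 3x^2y^2.
General solution: 3y - x^2 + 3x^2y^2 = C.


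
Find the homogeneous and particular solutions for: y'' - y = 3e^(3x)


Characteristic roots of r² - 1 = 0 are 1, -1.
y_h = C₁e^(x) + C₂e^(-x).
Forcing exponent 3 is not a characteristic root; try y_p = Ae^(3x).
Substitute: A·(9 + (0)·3 + (-1)) = A·8 = 3, so A = 3/8.
General solution: y = C₁e^(x) + C₂e^(-x) + (3/8)e^(3x).


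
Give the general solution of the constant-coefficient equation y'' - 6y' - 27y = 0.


Characteristic equation: r² - 6r - 27 = 0.
Factor: (r - 9)(r + 3) = 0 ⇒ r = 9, -3 (distinct real).
General solution: y = C₁e^(9x) + C₂e^(-3x).


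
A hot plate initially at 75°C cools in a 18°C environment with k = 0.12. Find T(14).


Newton's law: dT/dt = -k(T - T_a) has solution T(t) = T_a + (T₀ - T_a)e^(-kt).
Plug in T_a = 18, T₀ = 75, k = 0.12, t = 14: T(14) = 18 + (57)e^(-1.68) ≈ 28.6°C.


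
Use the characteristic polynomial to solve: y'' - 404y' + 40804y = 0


Characteristic equation: r² - 404r + 40804 = 0, i.e. (r - 202)² = 0.
Repeated root r = 202; include an x factor for the second linearly independent solution.
General solution: y = (C₁ + C₂x)e^(202x).


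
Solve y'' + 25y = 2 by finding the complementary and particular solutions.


Homogeneous part: r² + 25 = 0 ⇒ r = ±5i, so y_h = C₁cos(5x) + C₂sin(5x).
Try constant y_p = A; plug in: 25A = 2 ⇒ A = 2/25.
General solution: y = C₁cos(5x) + C₂sin(5x) + 2/25.


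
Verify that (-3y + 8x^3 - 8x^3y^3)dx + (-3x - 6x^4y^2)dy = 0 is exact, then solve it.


Check exactness: ∂M/∂y = -3 - 24x^3y^2 and ∂N/∂x = -3 - 24x^3y^2; equal, so the equation is exact.
Integrate M with respect to x (treating y as constant): ∫M dx = -3xy + 2x^4 - 2x^4y^3 + h(y).
Differentiate w.r.t. y and set equal to N: all terms match, so h'(y) = 0 and h is a constant absorbed into C.
General solution: -3xy + 2x^4 - 2x^4y^3 = C.


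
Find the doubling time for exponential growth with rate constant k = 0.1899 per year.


Exponential growth: P(t) = P₀ e^(0.1899t). Set P(t)/P₀ = 2: e^(0.1899t) = 2.
Solve: t = ln(2)/0.1899 ≈ 3.65 years.


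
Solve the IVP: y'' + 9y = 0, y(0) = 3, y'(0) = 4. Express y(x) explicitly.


Characteristic roots of r² + 9 = 0 are ±3i, so y = C₁cos(3x) + C₂sin(3x).
Apply y(0) = 3: C₁ = 3. Differentiate and apply y'(0) = 4: 3·C₂ = 4, so C₂ = 4/3.
Particular solution: y = 3cos(3x) + (4/3)sin(3x).


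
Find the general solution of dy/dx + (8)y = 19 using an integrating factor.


P(x) = 8, Q(x) = 19; integrating factor μ = e^(8x).
(μ y)' = 19e^(8x) ⇒ μ y = (19/8)e^(8x) + C.
Divide by μ: y = 19/8 + Ce^(-8x).


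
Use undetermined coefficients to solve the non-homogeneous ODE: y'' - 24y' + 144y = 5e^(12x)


Characteristic polynomial (r - 12)² = 0; repeated root r = 12.
y_h = (C₁ + C₂x)e^(12x). Forcing matches the repeated root (resonance), so try y_p = Ax² e^(12x).
Substitute and solve for A: 2A = 5, so A = 5/2.
General solution: y = (C₁ + C₂x + (5/2)x²)e^(12x).


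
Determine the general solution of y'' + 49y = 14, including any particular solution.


Homogeneous part: r² + 49 = 0 ⇒ r = ±7i, so y_h = C₁cos(7x) + C₂sin(7x).
Try constant y_p = A; plug in: 49A = 14 ⇒ A = 2/7.
General solution: y = C₁cos(7x) + C₂sin(7x) + 2/7.


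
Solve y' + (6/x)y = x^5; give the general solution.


P(x) = 6/x ⇒ μ = x^6.
(x^6 y)' = x^11 ⇒ x^6 y = x^12/(12) + C.
Solve for y: y = (1/12)x^6 + C/x^6.


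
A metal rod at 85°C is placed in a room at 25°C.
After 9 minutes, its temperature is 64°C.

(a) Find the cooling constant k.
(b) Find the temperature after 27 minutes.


Newton's law: T(t) = T_a + (T₀ - T_a)e^(-kt).
(a) Use T(9) = 64: (64 - 25)/(85 - 25) = e^(-k·9), so k = -ln(0.650)/9 ≈ 0.0479.
(b) Apply k to t = 27: T(27) = 25 + (60)e^(-1.292) ≈ 41.5°C.


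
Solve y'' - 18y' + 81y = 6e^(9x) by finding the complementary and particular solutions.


Characteristic polynomial (r - 9)² = 0; repeated root r = 9.
y_h = (C₁ + C₂x)e^(9x). Forcing matches the repeated root (resonance), so try y_p = Ax² e^(9x).
Substitute and solve for A: 2A = 6, so A = 3.
General solution: y = (C₁ + C₂x + 3x²)e^(9x).


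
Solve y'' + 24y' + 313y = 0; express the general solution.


Characteristic equation: r² + 24r + 313 = 0.
Discriminant is negative; roots r = -12 ± 13i (complex conjugate pair).
General solution uses e^(α x)(C₁ cos(β x) + C₂ sin(β x)): y = e^(-12x)(C₁cos(13x) + C₂sin(13x)).


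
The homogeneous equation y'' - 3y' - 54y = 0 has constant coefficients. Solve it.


Characteristic equation: r² - 3r - 54 = 0.
Factor: (r + 6)(r - 9) = 0 ⇒ r = -6, 9 (distinct real).
General solution: y = C₁e^(-6x) + C₂e^(9x).


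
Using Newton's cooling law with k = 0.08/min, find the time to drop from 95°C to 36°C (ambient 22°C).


From T(t) = T_a + (T₀ - T_a)e^(-kt), set T(t) = 36:
(36 - 22) / (95 - 22) = e^(-0.08t), so t = -ln(0.192)/0.08 ≈ 20.6 minutes.


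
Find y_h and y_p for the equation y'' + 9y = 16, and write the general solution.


Homogeneous part: r² + 9 = 0 ⇒ r = ±3i, so y_h = C₁cos(3x) + C₂sin(3x).
Try constant y_p = A; plug in: 9A = 16 ⇒ A = 16/9.
General solution: y = C₁cos(3x) + C₂sin(3x) + 16/9.


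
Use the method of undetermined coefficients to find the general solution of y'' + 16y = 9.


Homogeneous part: r² + 16 = 0 ⇒ r = ±4i, so y_h = C₁cos(4x) + C₂sin(4x).
Try constant y_p = A; plug in: 16A = 9 ⇒ A = 9/16.
General solution: y = C₁cos(4x) + C₂sin(4x) + 9/16.


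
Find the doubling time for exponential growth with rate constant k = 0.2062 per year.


Exponential growth: P(t) = P₀ e^(0.2062t). Set P(t)/P₀ = 2: e^(0.2062t) = 2.
Solve: t = ln(2)/0.2062 ≈ 3.36 years.


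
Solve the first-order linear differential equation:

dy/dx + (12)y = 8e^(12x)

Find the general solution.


P(x) = 12 ⇒ μ = e^(12x).
(μ y)' = 8e^(24x) ⇒ μ y = (8/24)e^(24x) + C.
Divide by μ: y = (1/3)e^(12x) + Ce^(-12x).


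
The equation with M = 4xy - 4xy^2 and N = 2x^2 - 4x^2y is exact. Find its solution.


Check exactness: ∂M/∂y = 4x - 8xy and ∂N/∂x = 4x - 8xy; equal, so the equation is exact.
Integrate M with respect to x (treating y as constant): ∫M dx = 2x^2y - 2x^2y^2 + h(y).
Differentiate w.r.t. y and set equal to N: all terms match, so h'(y) = 0 and h is a constant absorbed into C.
General solution: 2x^2y - 2x^2y^2 = C.


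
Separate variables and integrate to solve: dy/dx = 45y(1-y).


Separate: dy/[y(1-y)] = 45 dx.
Partial fractions: 1/[y(1-y)] = 1/y + 1/(1-y).
Integrate: ln|y/(1-y)| = 45x + C₀.
Solve for y: y = 1/(1 + Ce^(-45x)).


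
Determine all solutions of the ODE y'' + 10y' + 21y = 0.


Characteristic equation: r² + 10r + 21 = 0.
Factor: (r + 7)(r + 3) = 0 ⇒ r = -7, -3 (distinct real).
General solution: y = C₁e^(-7x) + C₂e^(-3x).


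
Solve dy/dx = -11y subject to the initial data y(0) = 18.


General solution of y' = -11y is y = Ce^(-11x).
Apply y(0) = 18: C = 18.
Particular solution: y = 18e^(-11x).


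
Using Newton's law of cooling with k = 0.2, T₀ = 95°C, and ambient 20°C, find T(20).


Newton's law: dT/dt = -k(T - T_a) has solution T(t) = T_a + (T₀ - T_a)e^(-kt).
Plug in T_a = 20, T₀ = 95, k = 0.2, t = 20: T(20) = 20 + (75)e^(-4.00) ≈ 21.4°C.


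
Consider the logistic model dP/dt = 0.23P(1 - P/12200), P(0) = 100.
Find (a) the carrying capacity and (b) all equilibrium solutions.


Logistic ODE dP/dt = 0.23P(1 - P/12200) has equilibria where dP/dt = 0, i.e. P = 0 or P = 12200.
The coefficient (1 - P/K) = 0 when P = K, identifying K = 12200 as the carrying capacity.
(a) K = 12200; (b) equilibria P = 0 and P = 12200.


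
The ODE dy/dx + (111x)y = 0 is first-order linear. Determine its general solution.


P(x) = 111x ⇒ μ = e^((111/2)x²).
Q(x) = 0 so μ y is constant: y = Ce^(-(111/2)x²).


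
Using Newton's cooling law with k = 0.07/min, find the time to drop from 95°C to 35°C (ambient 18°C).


From T(t) = T_a + (T₀ - T_a)e^(-kt), set T(t) = 35:
(35 - 18) / (95 - 18) = e^(-0.07t), so t = -ln(0.221)/0.07 ≈ 21.6 minutes.


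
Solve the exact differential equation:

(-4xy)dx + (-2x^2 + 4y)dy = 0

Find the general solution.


Check exactness: ∂M/∂y = -4x and ∂N/∂x = -4x; equal, so the equation is exact.
Integrate M with respect to x (treating y as constant): ∫M dx = -2x^2y + h(y).
Differentiate w.r.t. y and set equal to N: the x-dependent terms already match, leaving h'(y) = 4y. Integrate: h(y) = 2y^2.
So F(x,y) = -2x^2y + 2y^2.
General solution: -2x^2y + 2y^2 = C.


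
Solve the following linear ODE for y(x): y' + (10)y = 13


P(x) = 10, Q(x) = 13; integrating factor μ = e^(10x).
(μ y)' = 13e^(10x) ⇒ μ y = (13/10)e^(10x) + C.
Divide by μ: y = 13/10 + Ce^(-10x).


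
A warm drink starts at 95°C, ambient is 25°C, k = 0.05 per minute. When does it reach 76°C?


From T(t) = T_a + (T₀ - T_a)e^(-kt), set T(t) = 76:
(76 - 25) / (95 - 25) = e^(-0.05t), so t = -ln(0.729)/0.05 ≈ 6.3 minutes.


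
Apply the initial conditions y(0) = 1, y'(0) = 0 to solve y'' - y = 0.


Characteristic roots of r² - 1 = 0 are 1, -1.
General solution y = c₁ e^(x) + c₂ e^(-x).
Apply y(0) = 1: c₁ + c₂ = 1. Apply y'(0) = 0: 1 c₁ - 1 c₂ = 0.
Solve: c₁ = 1/2, c₂ = 1/2.
Particular solution: y = (1/2)e^(x) + (1/2)e^(-x).


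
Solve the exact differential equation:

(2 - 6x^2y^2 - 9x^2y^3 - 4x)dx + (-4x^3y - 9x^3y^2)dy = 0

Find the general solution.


Check exactness: ∂M/∂y = -12x^2y - 27x^2y^2 and ∂N/∂x = -12x^2y - 27x^2y^2; equal, so the equation is exact.
Integrate M with respect to x (treating y as constant): ∫M dx = 2x - 2x^3y^2 - 3x^3y^3 - 2x^2 + h(y).
Differentiate w.r.t. y and set equal to N: all terms match, so h'(y) = 0 and h is a constant absorbed into C.
General solution: 2x - 2x^3y^2 - 3x^3y^3 - 2x^2 = C.


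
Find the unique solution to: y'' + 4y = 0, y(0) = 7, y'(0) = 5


Characteristic roots of r² + 4 = 0 are ±2i, so y = C₁cos(2x) + C₂sin(2x).
Apply y(0) = 7: C₁ = 7. Differentiate and apply y'(0) = 5: 2·C₂ = 5, so C₂ = 5/2.
Particular solution: y = 7cos(2x) + (5/2)sin(2x).


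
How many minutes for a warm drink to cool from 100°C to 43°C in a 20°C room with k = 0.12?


From T(t) = T_a + (T₀ - T_a)e^(-kt), set T(t) = 43:
(43 - 20) / (100 - 20) = e^(-0.12t), so t = -ln(0.287)/0.12 ≈ 10.4 minutes.


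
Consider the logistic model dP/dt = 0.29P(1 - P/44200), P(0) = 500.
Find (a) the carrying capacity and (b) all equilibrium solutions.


Logistic ODE dP/dt = 0.29P(1 - P/44200) has equilibria where dP/dt = 0, i.e. P = 0 or P = 44200.
The coefficient (1 - P/K) = 0 when P = K, identifying K = 44200 as the carrying capacity.
(a) K = 44200; (b) equilibria P = 0 and P = 44200.


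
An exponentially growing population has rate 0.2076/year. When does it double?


Exponential growth: P(t) = P₀ e^(0.2076t). Set P(t)/P₀ = 2: e^(0.2076t) = 2.
Solve: t = ln(2)/0.2076 ≈ 3.34 years.


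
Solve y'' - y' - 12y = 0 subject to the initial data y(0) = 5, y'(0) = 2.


Characteristic roots of r² - r - 12 = 0 are 4, -3.
General solution y = c₁ e^(4x) + c₂ e^(-3x).
Apply y(0) = 5: c₁ + c₂ = 5. Apply y'(0) = 2: 4 c₁ - 3 c₂ = 2.
Solve: c₁ = 17/7, c₂ = 18/7.
Particular solution: y = (17/7)e^(4x) + (18/7)e^(-3x).


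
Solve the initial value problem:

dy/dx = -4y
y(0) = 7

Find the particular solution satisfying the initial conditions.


General solution of y' = -4y is y = Ce^(-4x).
Apply y(0) = 7: C = 7.
Particular solution: y = 7e^(-4x).


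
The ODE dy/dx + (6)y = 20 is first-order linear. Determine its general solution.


P(x) = 6, Q(x) = 20; integrating factor μ = e^(6x).
(μ y)' = 20e^(6x) ⇒ μ y = (10/3)e^(6x) + C.
Divide by μ: y = 10/3 + Ce^(-6x).


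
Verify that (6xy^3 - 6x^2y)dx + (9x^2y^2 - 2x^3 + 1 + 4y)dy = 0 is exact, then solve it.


Check exactness: ∂M/∂y = 18xy^2 - 6x^2 and ∂N/∂x = 18xy^2 - 6x^2; equal, so the equation is exact.
Integrate M with respect to x (treating y as constant): ∫M dx = 3x^2y^3 - 2x^3y + h(y).
Differentiate w.r.t. y and set equal to N: the x-dependent terms already match, leaving h'(y) = 1 + 4y. Integrate: h(y) = y + 2y^2.
So F(x,y) = 3x^2y^3 - 2x^3y + y + 2y^2.
General solution: 3x^2y^3 - 2x^3y + y + 2y^2 = C.


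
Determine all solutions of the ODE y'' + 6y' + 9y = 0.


Characteristic equation: r² + 6r + 9 = 0, i.e. (r + 3)² = 0.
Repeated root r = -3; include an x factor for the second linearly independent solution.
General solution: y = (C₁ + C₂x)e^(-3x).


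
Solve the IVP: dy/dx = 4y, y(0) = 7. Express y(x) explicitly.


General solution of y' = 4y is y = Ce^(4x).
Apply y(0) = 7: C = 7.
Particular solution: y = 7e^(4x).


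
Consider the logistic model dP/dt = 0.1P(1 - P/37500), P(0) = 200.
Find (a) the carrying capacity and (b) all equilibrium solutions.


Logistic ODE dP/dt = 0.1P(1 - P/37500) has equilibria where dP/dt = 0, i.e. P = 0 or P = 37500.
The coefficient (1 - P/K) = 0 when P = K, identifying K = 37500 as the carrying capacity.
(a) K = 37500; (b) equilibria P = 0 and P = 37500.


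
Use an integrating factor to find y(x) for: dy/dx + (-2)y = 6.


P(x) = -2 ⇒ μ = e^(-2x).
(μ y)' = 6e^(-2x) ⇒ μ y = -3e^(-2x) + C.
Divide by μ: y = -3 + Ce^(2x).


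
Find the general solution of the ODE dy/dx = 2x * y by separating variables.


Separate variables: dy/y = 2x dx.
Integrate: ln|y| = x^2 + C₀.
Exponentiate: y = Ce^(x^2).


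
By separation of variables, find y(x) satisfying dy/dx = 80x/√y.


Separate: √y dy = 80x dx.
Integrate: (2/3)y^(3/2) = 40x² + C.


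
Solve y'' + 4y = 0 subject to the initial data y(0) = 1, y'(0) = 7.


Characteristic roots of r² + 4 = 0 are ±2i, so y = C₁cos(2x) + C₂sin(2x).
Apply y(0) = 1: C₁ = 1. Differentiate and apply y'(0) = 7: 2·C₂ = 7, so C₂ = 7/2.
Particular solution: y = cos(2x) + (7/2)sin(2x).


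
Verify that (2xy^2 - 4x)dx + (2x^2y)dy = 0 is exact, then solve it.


Check exactness: ∂M/∂y = 4xy and ∂N/∂x = 4xy; equal, so the equation is exact.
Integrate M with respect to x (treating y as constant): ∫M dx = x^2y^2 - 2x^2 + h(y).
Differentiate w.r.t. y and set equal to N: all terms match, so h'(y) = 0 and h is a constant absorbed into C.
General solution: x^2y^2 - 2x^2 = C.


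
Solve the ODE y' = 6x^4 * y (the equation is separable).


Separate variables: dy/y = 6x^4 dx.
Integrate: ln|y| = (6/5)x^5 + C₀.
Exponentiate: y = Ce^((6/5)x^5).


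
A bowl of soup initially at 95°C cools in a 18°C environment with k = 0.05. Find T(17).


Newton's law: dT/dt = -k(T - T_a) has solution T(t) = T_a + (T₀ - T_a)e^(-kt).
Plug in T_a = 18, T₀ = 95, k = 0.05, t = 17: T(17) = 18 + (77)e^(-0.85) ≈ 50.9°C.


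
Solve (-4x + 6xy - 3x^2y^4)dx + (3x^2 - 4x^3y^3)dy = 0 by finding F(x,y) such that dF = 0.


Check exactness: ∂M/∂y = 6x - 12x^2y^3 and ∂N/∂x = 6x - 12x^2y^3; equal, so the equation is exact.
Integrate M with respect to x (treating y as constant): ∫M dx = -2x^2 + 3x^2y - x^3y^4 + h(y).
Differentiate w.r.t. y and set equal to N: all terms match, so h'(y) = 0 and h is a constant absorbed into C.
General solution: -2x^2 + 3x^2y - x^3y^4 = C.


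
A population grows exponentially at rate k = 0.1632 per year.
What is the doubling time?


Exponential growth: P(t) = P₀ e^(0.1632t). Set P(t)/P₀ = 2: e^(0.1632t) = 2.
Solve: t = ln(2)/0.1632 ≈ 4.25 years.


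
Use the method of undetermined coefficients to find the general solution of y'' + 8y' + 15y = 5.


Characteristic roots of r² + 8r + 15 = 0 are -3, -5.
y_h = C₁e^(-3x) + C₂e^(-5x).
Constant forcing; try y_p = A. Then 15A = 5 ⇒ A = 1/3.
General solution: y = C₁e^(-3x) + C₂e^(-5x) + 1/3.


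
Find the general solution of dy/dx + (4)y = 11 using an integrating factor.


P(x) = 4, Q(x) = 11; integrating factor μ = e^(4x).
(μ y)' = 11e^(4x) ⇒ μ y = (11/4)e^(4x) + C.
Divide by μ: y = 11/4 + Ce^(-4x).


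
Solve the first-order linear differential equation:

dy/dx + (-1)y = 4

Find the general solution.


P(x) = -1 ⇒ μ = e^(-x).
(μ y)' = 4e^(-x) ⇒ μ y = -4e^(-x) + C.
Divide by μ: y = -4 + Ce^(x).


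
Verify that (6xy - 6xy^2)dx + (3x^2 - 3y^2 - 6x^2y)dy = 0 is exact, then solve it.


Check exactness: ∂M/∂y = 6x - 12xy and ∂N/∂x = 6x - 12xy; equal, so the equation is exact.
Integrate M with respect to x (treating y as constant): ∫M dx = 3x^2y - 3x^2y^2 + h(y).
Differentiate w.r.t. y and set equal to N: the x-dependent terms already match, leaving h'(y) = -3y^2. Integrate: h(y) = -y^3.
So F(x,y) = 3x^2y - y^3 - 3x^2y^2.
General solution: 3x^2y - y^3 - 3x^2y^2 = C.


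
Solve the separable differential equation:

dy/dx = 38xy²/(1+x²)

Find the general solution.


Separate: dy/y² = 38x/(1+x²) dx.
Integrate LHS: ∫ dy/y² = -1/y.
Integrate RHS via u = 1+x²: 19ln(1+x²) + C.
Result: -1/y = 19ln(1+x²) + C.


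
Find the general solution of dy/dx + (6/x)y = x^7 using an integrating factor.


P(x) = 6/x ⇒ μ = x^6.
(x^6 y)' = x^13 ⇒ x^6 y = x^14/(14) + C.
Solve for y: y = (1/14)x^8 + C/x^6.


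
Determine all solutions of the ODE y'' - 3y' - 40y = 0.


Characteristic equation: r² - 3r - 40 = 0.
Factor: (r - 8)(r + 5) = 0 ⇒ r = 8, -5 (distinct real).
General solution: y = C₁e^(8x) + C₂e^(-5x).


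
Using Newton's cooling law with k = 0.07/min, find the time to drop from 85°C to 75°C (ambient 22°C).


From T(t) = T_a + (T₀ - T_a)e^(-kt), set T(t) = 75:
(75 - 22) / (85 - 22) = e^(-0.07t), so t = -ln(0.841)/0.07 ≈ 2.5 minutes.


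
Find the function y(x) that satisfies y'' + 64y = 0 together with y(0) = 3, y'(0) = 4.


Characteristic roots of r² + 64 = 0 are ±8i, so y = C₁cos(8x) + C₂sin(8x).
Apply y(0) = 3: C₁ = 3. Differentiate and apply y'(0) = 4: 8·C₂ = 4, so C₂ = 1/2.
Particular solution: y = 3cos(8x) + (1/2)sin(8x).


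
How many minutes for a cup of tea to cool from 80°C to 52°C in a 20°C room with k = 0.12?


From T(t) = T_a + (T₀ - T_a)e^(-kt), set T(t) = 52:
(52 - 20) / (80 - 20) = e^(-0.12t), so t = -ln(0.533)/0.12 ≈ 5.2 minutes.


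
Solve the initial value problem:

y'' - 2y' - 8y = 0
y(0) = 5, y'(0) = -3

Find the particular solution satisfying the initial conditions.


Characteristic roots of r² - 2r - 8 = 0 are 4, -2.
General solution y = c₁ e^(4x) + c₂ e^(-2x).
Apply y(0) = 5: c₁ + c₂ = 5. Apply y'(0) = -3: 4 c₁ - 2 c₂ = -3.
Solve: c₁ = 7/6, c₂ = 23/6.
Particular solution: y = (7/6)e^(4x) + (23/6)e^(-2x).


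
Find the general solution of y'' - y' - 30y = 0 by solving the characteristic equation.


Characteristic equation: r² - r - 30 = 0.
Factor: (r - 6)(r + 5) = 0 ⇒ r = 6, -5 (distinct real).
General solution: y = C₁e^(6x) + C₂e^(-5x).


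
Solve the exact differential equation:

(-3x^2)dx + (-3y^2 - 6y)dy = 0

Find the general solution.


Check exactness: ∂M/∂y = 0 and ∂N/∂x = 0; equal, so the equation is exact.
Integrate M with respect to x (treating y as constant): ∫M dx = -x^3 + h(y).
Differentiate w.r.t. y and set equal to N: the x-dependent terms already match, leaving h'(y) = -3y^2 - 6y. Integrate: h(y) = -y^3 - 3y^2.
So F(x,y) = -y^3 - 3y^2 - x^3.
General solution: -y^3 - 3y^2 - x^3 = C.


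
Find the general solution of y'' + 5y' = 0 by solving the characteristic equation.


Characteristic equation: r² + 5r = 0.
Factor: (r - 0)(r + 5) = 0 ⇒ r = 0, -5 (distinct real).
General solution: y = C₁ + C₂e^(-5x).


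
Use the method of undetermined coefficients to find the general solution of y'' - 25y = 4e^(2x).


Characteristic roots of r² - 25 = 0 are -5, 5.
y_h = C₁e^(-5x) + C₂e^(5x).
Forcing exponent 2 is not a characteristic root; try y_p = Ae^(2x).
Substitute: A·(4 + (0)·2 + (-25)) = A·-21 = 4, so A = -4/21.
General solution: y = C₁e^(-5x) + C₂e^(5x) - (4/21)e^(2x).


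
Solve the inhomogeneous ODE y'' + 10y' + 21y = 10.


Characteristic roots of r² + 10r + 21 = 0 are -3, -7.
y_h = C₁e^(-3x) + C₂e^(-7x).
Constant forcing; try y_p = A. Then 21A = 10 ⇒ A = 10/21.
General solution: y = C₁e^(-3x) + C₂e^(-7x) + 10/21.


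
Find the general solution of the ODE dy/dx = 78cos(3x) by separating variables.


g(y) = 1, so integrate directly: y = ∫ 78cos(3x) dx = 26sin(3x) + C.


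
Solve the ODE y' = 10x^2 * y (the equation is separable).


Separate variables: dy/y = 10x^2 dx.
Integrate: ln|y| = (10/3)x^3 + C₀.
Exponentiate: y = Ce^((10/3)x^3).


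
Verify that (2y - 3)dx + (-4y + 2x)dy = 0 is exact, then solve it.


Check exactness: ∂M/∂y = 2 and ∂N/∂x = 2; equal, so the equation is exact.
Integrate M with respect to x (treating y as constant): ∫M dx = 2xy - 3x + h(y).
Differentiate w.r.t. y and set equal to N: the x-dependent terms already match, leaving h'(y) = -4y. Integrate: h(y) = -2y^2.
So F(x,y) = -2y^2 + 2xy - 3x.
General solution: -2y^2 + 2xy - 3x = C.


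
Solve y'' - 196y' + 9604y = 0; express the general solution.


Characteristic equation: r² - 196r + 9604 = 0, i.e. (r - 98)² = 0.
Repeated root r = 98; include an x factor for the second linearly independent solution.
General solution: y = (C₁ + C₂x)e^(98x).


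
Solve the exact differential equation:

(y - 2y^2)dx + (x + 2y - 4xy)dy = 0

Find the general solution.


Check exactness: ∂M/∂y = 1 - 4y and ∂N/∂x = 1 - 4y; equal, so the equation is exact.
Integrate M with respect to x (treating y as constant): ∫M dx = xy - 2xy^2 + h(y).
Differentiate w.r.t. y and set equal to N: the x-dependent terms already match, leaving h'(y) = 2y. Integrate: h(y) = y^2.
So F(x,y) = xy + y^2 - 2xy^2.
General solution: xy + y^2 - 2xy^2 = C.


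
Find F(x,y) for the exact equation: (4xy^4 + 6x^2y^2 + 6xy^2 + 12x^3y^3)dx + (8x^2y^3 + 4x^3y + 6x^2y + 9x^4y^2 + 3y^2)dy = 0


Check exactness: ∂M/∂y = 16xy^3 + 12x^2y + 12xy + 36x^3y^2 and ∂N/∂x = 16xy^3 + 12x^2y + 12xy + 36x^3y^2; equal, so the equation is exact.
Integrate M with respect to x (treating y as constant): ∫M dx = 2x^2y^4 + 2x^3y^2 + 3x^2y^2 + 3x^4y^3 + h(y).
Differentiate w.r.t. y and set equal to N: the x-dependent terms already match, leaving h'(y) = 3y^2. Integrate: h(y) = y^3.
So F(x,y) = 2x^2y^4 + 2x^3y^2 + 3x^2y^2 + 3x^4y^3 + y^3.
General solution: 2x^2y^4 + 2x^3y^2 + 3x^2y^2 + 3x^4y^3 + y^3 = C.


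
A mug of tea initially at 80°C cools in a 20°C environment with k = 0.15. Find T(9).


Newton's law: dT/dt = -k(T - T_a) has solution T(t) = T_a + (T₀ - T_a)e^(-kt).
Plug in T_a = 20, T₀ = 80, k = 0.15, t = 9: T(9) = 20 + (60)e^(-1.35) ≈ 35.6°C.


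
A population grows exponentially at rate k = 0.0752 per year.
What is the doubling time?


Exponential growth: P(t) = P₀ e^(0.0752t). Set P(t)/P₀ = 2: e^(0.0752t) = 2.
Solve: t = ln(2)/0.0752 ≈ 9.22 years.


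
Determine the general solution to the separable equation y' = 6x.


Integrate both sides with respect to x: y = ∫ 6x dx = 3x^2 + C.


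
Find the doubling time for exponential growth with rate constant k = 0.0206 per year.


Exponential growth: P(t) = P₀ e^(0.0206t). Set P(t)/P₀ = 2: e^(0.0206t) = 2.
Solve: t = ln(2)/0.0206 ≈ 33.65 years.


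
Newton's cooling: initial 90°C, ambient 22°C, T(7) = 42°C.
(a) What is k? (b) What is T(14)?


Newton's law: T(t) = T_a + (T₀ - T_a)e^(-kt).
(a) Use T(7) = 42: (42 - 22)/(90 - 22) = e^(-k·7), so k = -ln(0.294)/7 ≈ 0.1748.
(b) Apply k to t = 14: T(14) = 22 + (68)e^(-2.448) ≈ 27.9°C.


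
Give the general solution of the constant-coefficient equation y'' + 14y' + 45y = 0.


Characteristic equation: r² + 14r + 45 = 0.
Factor: (r + 9)(r + 5) = 0 ⇒ r = -9, -5 (distinct real).
General solution: y = C₁e^(-9x) + C₂e^(-5x).


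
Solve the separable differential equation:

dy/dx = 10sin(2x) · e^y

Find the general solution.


Separate: e^(-y) dy = 10sin(2x) dx.
Integrate: -e^(-y) = -5cos(2x) + C₀.
Rearrange: e^(-y) = 5cos(2x) + C.


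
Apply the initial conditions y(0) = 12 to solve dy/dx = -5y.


General solution of y' = -5y is y = Ce^(-5x).
Apply y(0) = 12: C = 12.
Particular solution: y = 12e^(-5x).


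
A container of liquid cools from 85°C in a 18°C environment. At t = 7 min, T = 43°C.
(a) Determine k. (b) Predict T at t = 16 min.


Newton's law: T(t) = T_a + (T₀ - T_a)e^(-kt).
(a) Use T(7) = 43: (43 - 18)/(85 - 18) = e^(-k·7), so k = -ln(0.373)/7 ≈ 0.1408.
(b) Apply k to t = 16: T(16) = 18 + (67)e^(-2.253) ≈ 25.0°C.


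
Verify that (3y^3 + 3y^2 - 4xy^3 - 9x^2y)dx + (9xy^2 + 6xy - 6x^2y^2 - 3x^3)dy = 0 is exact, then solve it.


Check exactness: ∂M/∂y = 9y^2 + 6y - 12xy^2 - 9x^2 and ∂N/∂x = 9y^2 + 6y - 12xy^2 - 9x^2; equal, so the equation is exact.
Integrate M with respect to x (treating y as constant): ∫M dx = 3xy^3 + 3xy^2 - 2x^2y^3 - 3x^3y + h(y).
Differentiate w.r.t. y and set equal to N: all terms match, so h'(y) = 0 and h is a constant absorbed into C.
General solution: 3xy^3 + 3xy^2 - 2x^2y^3 - 3x^3y = C.


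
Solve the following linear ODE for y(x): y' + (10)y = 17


P(x) = 10, Q(x) = 17; integrating factor μ = e^(10x).
(μ y)' = 17e^(10x) ⇒ μ y = (17/10)e^(10x) + C.
Divide by μ: y = 17/10 + Ce^(-10x).


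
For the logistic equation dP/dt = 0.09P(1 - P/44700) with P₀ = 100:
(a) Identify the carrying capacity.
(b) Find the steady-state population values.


Logistic ODE dP/dt = 0.09P(1 - P/44700) has equilibria where dP/dt = 0, i.e. P = 0 or P = 44700.
The coefficient (1 - P/K) = 0 when P = K, identifying K = 44700 as the carrying capacity.
(a) K = 44700; (b) equilibria P = 0 and P = 44700.


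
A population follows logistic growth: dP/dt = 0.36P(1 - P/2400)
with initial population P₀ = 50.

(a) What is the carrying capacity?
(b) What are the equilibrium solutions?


Logistic ODE dP/dt = 0.36P(1 - P/2400) has equilibria where dP/dt = 0, i.e. P = 0 or P = 2400.
The coefficient (1 - P/K) = 0 when P = K, identifying K = 2400 as the carrying capacity.
(a) K = 2400; (b) equilibria P = 0 and P = 2400.


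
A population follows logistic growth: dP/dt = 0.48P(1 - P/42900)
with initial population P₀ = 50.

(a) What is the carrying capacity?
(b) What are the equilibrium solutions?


Logistic ODE dP/dt = 0.48P(1 - P/42900) has equilibria where dP/dt = 0, i.e. P = 0 or P = 42900.
The coefficient (1 - P/K) = 0 when P = K, identifying K = 42900 as the carrying capacity.
(a) K = 42900; (b) equilibria P = 0 and P = 42900.


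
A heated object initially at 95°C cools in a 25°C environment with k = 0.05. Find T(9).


Newton's law: dT/dt = -k(T - T_a) has solution T(t) = T_a + (T₀ - T_a)e^(-kt).
Plug in T_a = 25, T₀ = 95, k = 0.05, t = 9: T(9) = 25 + (70)e^(-0.45) ≈ 69.6°C.


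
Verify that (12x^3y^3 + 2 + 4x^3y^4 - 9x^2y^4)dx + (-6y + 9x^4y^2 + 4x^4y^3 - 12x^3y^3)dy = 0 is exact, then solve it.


Check exactness: ∂M/∂y = 36x^3y^2 + 16x^3y^3 - 36x^2y^3 and ∂N/∂x = 36x^3y^2 + 16x^3y^3 - 36x^2y^3; equal, so the equation is exact.
Integrate M with respect to x (treating y as constant): ∫M dx = 3x^4y^3 + 2x + x^4y^4 - 3x^3y^4 + h(y).
Differentiate w.r.t. y and set equal to N: the x-dependent terms already match, leaving h'(y) = -6y. Integrate: h(y) = -3y^2.
So F(x,y) = -3y^2 + 3x^4y^3 + 2x + x^4y^4 - 3x^3y^4.
General solution: -3y^2 + 3x^4y^3 + 2x + x^4y^4 - 3x^3y^4 = C.


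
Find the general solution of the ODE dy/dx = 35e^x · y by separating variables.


Separate variables: dy/y = 35e^x dx.
Integrate: ln|y| = 35e^x + C₀.
Exponentiate: y = Ce^(35e^x).


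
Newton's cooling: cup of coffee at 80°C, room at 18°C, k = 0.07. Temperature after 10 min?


Newton's law: dT/dt = -k(T - T_a) has solution T(t) = T_a + (T₀ - T_a)e^(-kt).
Plug in T_a = 18, T₀ = 80, k = 0.07, t = 10: T(10) = 18 + (62)e^(-0.70) ≈ 48.8°C.


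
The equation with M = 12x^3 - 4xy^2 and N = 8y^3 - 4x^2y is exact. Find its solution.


Check exactness: ∂M/∂y = -8xy and ∂N/∂x = -8xy; equal, so the equation is exact.
Integrate M with respect to x (treating y as constant): ∫M dx = 3x^4 - 2x^2y^2 + h(y).
Differentiate w.r.t. y and set equal to N: the x-dependent terms already match, leaving h'(y) = 8y^3. Integrate: h(y) = 2y^4.
So F(x,y) = 3x^4 + 2y^4 - 2x^2y^2.
General solution: 3x^4 + 2y^4 - 2x^2y^2 = C.


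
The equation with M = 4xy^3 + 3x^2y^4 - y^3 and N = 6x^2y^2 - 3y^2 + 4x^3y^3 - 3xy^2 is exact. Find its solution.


Check exactness: ∂M/∂y = 12xy^2 + 12x^2y^3 - 3y^2 and ∂N/∂x = 12xy^2 + 12x^2y^3 - 3y^2; equal, so the equation is exact.
Integrate M with respect to x (treating y as constant): ∫M dx = 2x^2y^3 + x^3y^4 - xy^3 + h(y).
Differentiate w.r.t. y and set equal to N: the x-dependent terms already match, leaving h'(y) = -3y^2. Integrate: h(y) = -y^3.
So F(x,y) = 2x^2y^3 - y^3 + x^3y^4 - xy^3.
General solution: 2x^2y^3 - y^3 + x^3y^4 - xy^3 = C.


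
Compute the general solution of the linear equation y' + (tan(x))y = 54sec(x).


P(x) = tan(x) ⇒ μ = e^(∫tan(x)dx) = sec(x).
(sec(x) y)' = 54sec²(x) ⇒ sec(x) y = 54tan(x) + C.
Multiply by cos(x): y = 54sin(x) + C·cos(x).


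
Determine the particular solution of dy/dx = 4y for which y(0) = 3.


General solution of y' = 4y is y = Ce^(4x).
Apply y(0) = 3: C = 3.
Particular solution: y = 3e^(4x).


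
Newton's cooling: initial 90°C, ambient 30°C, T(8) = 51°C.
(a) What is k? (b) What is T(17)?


Newton's law: T(t) = T_a + (T₀ - T_a)e^(-kt).
(a) Use T(8) = 51: (51 - 30)/(90 - 30) = e^(-k·8), so k = -ln(0.350)/8 ≈ 0.1312.
(b) Apply k to t = 17: T(17) = 30 + (60)e^(-2.231) ≈ 36.4°C.


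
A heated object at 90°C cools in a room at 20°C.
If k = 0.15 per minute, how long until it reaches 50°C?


From T(t) = T_a + (T₀ - T_a)e^(-kt), set T(t) = 50:
(50 - 20) / (90 - 20) = e^(-0.15t), so t = -ln(0.429)/0.15 ≈ 5.6 minutes.


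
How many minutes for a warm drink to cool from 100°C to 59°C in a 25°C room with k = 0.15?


From T(t) = T_a + (T₀ - T_a)e^(-kt), set T(t) = 59:
(59 - 25) / (100 - 25) = e^(-0.15t), so t = -ln(0.453)/0.15 ≈ 5.3 minutes.


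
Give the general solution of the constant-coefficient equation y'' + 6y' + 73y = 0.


Characteristic equation: r² + 6r + 73 = 0.
Discriminant is negative; roots r = -3 ± 8i (complex conjugate pair).
General solution uses e^(α x)(C₁ cos(β x) + C₂ sin(β x)): y = e^(-3x)(C₁cos(8x) + C₂sin(8x)).


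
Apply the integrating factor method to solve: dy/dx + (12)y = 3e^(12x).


P(x) = 12 ⇒ μ = e^(12x).
(μ y)' = 3e^(24x) ⇒ μ y = (3/24)e^(24x) + C.
Divide by μ: y = (1/8)e^(12x) + Ce^(-12x).


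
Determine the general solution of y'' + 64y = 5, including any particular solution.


Homogeneous part: r² + 64 = 0 ⇒ r = ±8i, so y_h = C₁cos(8x) + C₂sin(8x).
Try constant y_p = A; plug in: 64A = 5 ⇒ A = 5/64.
General solution: y = C₁cos(8x) + C₂sin(8x) + 5/64.


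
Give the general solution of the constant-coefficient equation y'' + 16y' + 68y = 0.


Characteristic equation: r² + 16r + 68 = 0.
Discriminant is negative; roots r = -8 ± 2i (complex conjugate pair).
General solution uses e^(α x)(C₁ cos(β x) + C₂ sin(β x)): y = e^(-8x)(C₁cos(2x) + C₂sin(2x)).


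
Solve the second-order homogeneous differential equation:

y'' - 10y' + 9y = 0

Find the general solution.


Characteristic equation: r² - 10r + 9 = 0.
Factor: (r - 9)(r - 1) = 0 ⇒ r = 9, 1 (distinct real).
General solution: y = C₁e^(9x) + C₂e^(x).


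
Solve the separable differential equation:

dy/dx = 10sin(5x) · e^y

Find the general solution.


Separate: e^(-y) dy = 10sin(5x) dx.
Integrate: -e^(-y) = -2cos(5x) + C₀.
Rearrange: e^(-y) = 2cos(5x) + C.


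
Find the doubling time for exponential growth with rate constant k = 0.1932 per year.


Exponential growth: P(t) = P₀ e^(0.1932t). Set P(t)/P₀ = 2: e^(0.1932t) = 2.
Solve: t = ln(2)/0.1932 ≈ 3.59 years.
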